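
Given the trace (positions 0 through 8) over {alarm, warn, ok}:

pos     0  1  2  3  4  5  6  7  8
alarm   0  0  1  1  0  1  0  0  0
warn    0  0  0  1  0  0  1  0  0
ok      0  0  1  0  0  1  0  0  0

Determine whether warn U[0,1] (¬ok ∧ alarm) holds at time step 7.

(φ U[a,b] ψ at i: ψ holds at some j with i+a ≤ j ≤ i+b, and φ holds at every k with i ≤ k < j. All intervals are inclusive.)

Need some j in [7,8] with (¬ok ∧ alarm), and warn at every k in [7,j-1].
  j=7: (¬ok ∧ alarm) false.
  j=8: (¬ok ∧ alarm) false.
No j in the window works → until fails.

No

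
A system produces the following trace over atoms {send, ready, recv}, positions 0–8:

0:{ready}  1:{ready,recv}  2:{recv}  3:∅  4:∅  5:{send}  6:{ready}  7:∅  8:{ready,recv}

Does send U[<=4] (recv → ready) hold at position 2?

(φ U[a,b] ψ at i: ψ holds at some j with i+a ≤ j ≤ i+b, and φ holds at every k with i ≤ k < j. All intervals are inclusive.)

False

Need some j in [2,6] with (recv → ready), and send at every k in [2,j-1].
  j=2: (recv → ready) false.
  j=3: (recv → ready) holds, but send fails at k=2 → not this j.
  j=4: (recv → ready) holds, but send fails at k=2 → not this j.
  j=5: (recv → ready) holds, but send fails at k=2 → not this j.
  j=6: (recv → ready) holds, but send fails at k=2 → not this j.
No j in the window works → until fails.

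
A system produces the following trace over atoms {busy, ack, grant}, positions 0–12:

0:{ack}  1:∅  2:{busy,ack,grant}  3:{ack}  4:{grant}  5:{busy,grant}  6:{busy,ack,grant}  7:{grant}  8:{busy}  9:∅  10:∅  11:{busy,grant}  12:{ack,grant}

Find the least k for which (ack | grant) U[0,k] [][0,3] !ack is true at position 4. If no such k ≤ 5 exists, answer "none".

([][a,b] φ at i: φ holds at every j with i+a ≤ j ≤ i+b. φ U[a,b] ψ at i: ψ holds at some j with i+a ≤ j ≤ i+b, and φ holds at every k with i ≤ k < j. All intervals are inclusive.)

Need earliest j ≥ 4 with [][0,3] !ack, and (ack | grant) at every k in [4,j-1].
  j=4: rhs fails.
  j=5: rhs fails.
  j=6: rhs fails.
  j=7: rhs holds; lhs holds on [4,6]. k = 3.

3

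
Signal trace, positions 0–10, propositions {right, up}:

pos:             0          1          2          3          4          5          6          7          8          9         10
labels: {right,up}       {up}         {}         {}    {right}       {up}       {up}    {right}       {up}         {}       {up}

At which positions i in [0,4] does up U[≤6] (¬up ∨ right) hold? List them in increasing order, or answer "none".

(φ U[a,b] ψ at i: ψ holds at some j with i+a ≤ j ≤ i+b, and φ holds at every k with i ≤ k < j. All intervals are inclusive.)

Evaluate at each i in [0,4]:
  i=0: ✓ (rhs at j=0)
  i=1: ✓ (rhs at j=2; lhs holds on [1,1])
  i=2: ✓ (rhs at j=2)
  i=3: ✓ (rhs at j=3)
  i=4: ✓ (rhs at j=4)

0, 1, 2, 3, 4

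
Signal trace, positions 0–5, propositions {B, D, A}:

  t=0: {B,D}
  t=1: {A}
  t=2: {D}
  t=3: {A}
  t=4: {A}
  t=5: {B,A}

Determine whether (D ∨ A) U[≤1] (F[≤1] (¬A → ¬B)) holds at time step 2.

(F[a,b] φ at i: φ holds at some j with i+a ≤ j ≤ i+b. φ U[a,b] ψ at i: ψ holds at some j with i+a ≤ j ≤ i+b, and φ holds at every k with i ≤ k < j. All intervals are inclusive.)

Yes

Need some j in [2,3] with F[≤1] (¬A → ¬B), and (D ∨ A) at every k in [2,j-1].
  j=2: F[≤1] (¬A → ¬B) holds; no prefix to check → satisfied.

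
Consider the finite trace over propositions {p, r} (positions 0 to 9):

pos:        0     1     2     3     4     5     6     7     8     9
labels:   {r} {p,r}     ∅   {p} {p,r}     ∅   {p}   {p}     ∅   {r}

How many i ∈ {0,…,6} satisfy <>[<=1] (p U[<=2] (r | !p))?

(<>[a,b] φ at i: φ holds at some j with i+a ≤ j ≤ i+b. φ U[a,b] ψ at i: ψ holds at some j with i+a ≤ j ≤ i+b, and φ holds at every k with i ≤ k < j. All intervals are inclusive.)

Evaluate at each i in [0,6]:
  i=0: ✓ (witness j=0)
  i=1: ✓ (witness j=1)
  i=2: ✓ (witness j=2)
  i=3: ✓ (witness j=3)
  i=4: ✓ (witness j=4)
  i=5: ✓ (witness j=5)
  i=6: ✓ (witness j=6)
Positions where it holds: {0, 1, 2, 3, 4, 5, 6} → 7.

7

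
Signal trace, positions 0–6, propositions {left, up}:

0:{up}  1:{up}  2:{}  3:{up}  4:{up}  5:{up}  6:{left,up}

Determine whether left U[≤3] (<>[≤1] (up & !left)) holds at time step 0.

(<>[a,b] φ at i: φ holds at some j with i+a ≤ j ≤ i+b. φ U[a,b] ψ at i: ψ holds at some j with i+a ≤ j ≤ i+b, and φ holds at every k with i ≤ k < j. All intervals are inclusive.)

Need some j in [0,3] with <>[≤1] (up & !left), and left at every k in [0,j-1].
  j=0: <>[≤1] (up & !left) holds; no prefix to check → satisfied.

Yes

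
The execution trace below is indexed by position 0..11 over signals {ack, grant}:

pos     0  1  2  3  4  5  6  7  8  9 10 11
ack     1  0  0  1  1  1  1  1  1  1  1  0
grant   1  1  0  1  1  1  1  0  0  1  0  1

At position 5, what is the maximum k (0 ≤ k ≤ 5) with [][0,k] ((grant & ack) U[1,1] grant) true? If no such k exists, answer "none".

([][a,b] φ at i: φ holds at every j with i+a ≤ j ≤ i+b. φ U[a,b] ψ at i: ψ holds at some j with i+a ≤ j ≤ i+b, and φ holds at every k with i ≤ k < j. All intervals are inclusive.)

0

((grant & ack) U[1,1] grant) must hold from j=5 onward; find where it first fails.
  j=5: holds
  j=6: fails
Holds on [5,5], so largest k = 0.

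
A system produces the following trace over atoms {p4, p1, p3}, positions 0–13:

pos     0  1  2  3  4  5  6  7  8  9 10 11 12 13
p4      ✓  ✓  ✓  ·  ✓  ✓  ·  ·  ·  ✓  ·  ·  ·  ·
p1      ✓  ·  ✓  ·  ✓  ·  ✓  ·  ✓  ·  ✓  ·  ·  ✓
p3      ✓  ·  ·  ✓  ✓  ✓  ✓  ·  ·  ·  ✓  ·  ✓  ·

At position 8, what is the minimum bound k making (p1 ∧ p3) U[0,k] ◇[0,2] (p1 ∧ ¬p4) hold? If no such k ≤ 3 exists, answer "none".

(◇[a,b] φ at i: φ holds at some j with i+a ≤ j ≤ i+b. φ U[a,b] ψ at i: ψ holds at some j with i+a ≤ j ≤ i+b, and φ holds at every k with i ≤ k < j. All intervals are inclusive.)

Need earliest j ≥ 8 with ◇[0,2] (p1 ∧ ¬p4), and (p1 ∧ p3) at every k in [8,j-1].
  j=8: rhs holds (empty prefix). k = 0.

0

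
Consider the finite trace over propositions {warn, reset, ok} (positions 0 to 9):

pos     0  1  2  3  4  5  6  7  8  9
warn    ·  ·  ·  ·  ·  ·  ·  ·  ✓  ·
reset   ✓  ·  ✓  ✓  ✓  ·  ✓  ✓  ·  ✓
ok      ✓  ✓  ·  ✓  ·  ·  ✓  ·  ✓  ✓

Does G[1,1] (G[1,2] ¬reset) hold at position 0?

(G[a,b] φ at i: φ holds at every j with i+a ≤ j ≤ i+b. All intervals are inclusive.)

False

Check G[1,2] ¬reset at every j in [1,1]:
  j=1: fails at 2
Fails at j=1 → formula fails.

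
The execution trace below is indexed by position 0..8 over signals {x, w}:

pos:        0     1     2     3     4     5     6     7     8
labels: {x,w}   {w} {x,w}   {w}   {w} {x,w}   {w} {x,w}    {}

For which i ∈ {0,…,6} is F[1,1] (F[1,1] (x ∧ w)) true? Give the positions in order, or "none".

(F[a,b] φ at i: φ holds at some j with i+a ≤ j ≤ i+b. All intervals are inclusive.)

Evaluate at each i in [0,6]:
  i=0: ✓ (witness j=1)
  i=1: ✗ (none in [2,2])
  i=2: ✗ (none in [3,3])
  i=3: ✓ (witness j=4)
  i=4: ✗ (none in [5,5])
  i=5: ✓ (witness j=6)
  i=6: ✗ (none in [7,7])

0, 3, 5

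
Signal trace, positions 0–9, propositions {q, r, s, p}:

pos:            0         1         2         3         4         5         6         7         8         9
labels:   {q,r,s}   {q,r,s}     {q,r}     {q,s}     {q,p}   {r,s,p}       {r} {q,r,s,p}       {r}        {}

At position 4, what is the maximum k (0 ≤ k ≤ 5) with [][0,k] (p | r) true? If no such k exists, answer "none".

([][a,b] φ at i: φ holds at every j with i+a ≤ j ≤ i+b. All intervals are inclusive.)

(p | r) must hold from j=4 onward; find where it first fails.
  j=4: holds
  j=5: holds
  j=6: holds
  j=7: holds
  j=8: holds
  j=9: fails
Holds on [4,8], so largest k = 4.

4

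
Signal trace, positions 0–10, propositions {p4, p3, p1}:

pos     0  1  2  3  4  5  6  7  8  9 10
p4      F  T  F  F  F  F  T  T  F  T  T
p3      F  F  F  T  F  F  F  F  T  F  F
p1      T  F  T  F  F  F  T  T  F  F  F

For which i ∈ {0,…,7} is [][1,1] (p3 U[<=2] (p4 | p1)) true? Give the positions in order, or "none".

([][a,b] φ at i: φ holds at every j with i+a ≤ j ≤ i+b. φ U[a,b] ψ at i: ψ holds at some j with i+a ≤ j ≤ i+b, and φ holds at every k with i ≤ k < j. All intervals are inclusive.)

0, 1, 5, 6, 7

Evaluate at each i in [0,7]:
  i=0: ✓ (all of [1,1])
  i=1: ✓ (all of [2,2])
  i=2: ✗ (fails at j=3)
  i=3: ✗ (fails at j=4)
  i=4: ✗ (fails at j=5)
  i=5: ✓ (all of [6,6])
  i=6: ✓ (all of [7,7])
  i=7: ✓ (all of [8,8])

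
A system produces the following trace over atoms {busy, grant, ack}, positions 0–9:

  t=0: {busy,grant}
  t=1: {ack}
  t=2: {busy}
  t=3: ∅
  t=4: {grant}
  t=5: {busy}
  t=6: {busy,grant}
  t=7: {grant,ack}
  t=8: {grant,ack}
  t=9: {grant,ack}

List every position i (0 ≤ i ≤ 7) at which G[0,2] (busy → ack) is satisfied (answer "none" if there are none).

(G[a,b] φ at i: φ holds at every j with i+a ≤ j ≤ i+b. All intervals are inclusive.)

Evaluate at each i in [0,7]:
  i=0: ✗ (fails at j=0)
  i=1: ✗ (fails at j=2)
  i=2: ✗ (fails at j=2)
  i=3: ✗ (fails at j=5)
  i=4: ✗ (fails at j=5)
  i=5: ✗ (fails at j=5)
  i=6: ✗ (fails at j=6)
  i=7: ✓ (all of [7,9])

7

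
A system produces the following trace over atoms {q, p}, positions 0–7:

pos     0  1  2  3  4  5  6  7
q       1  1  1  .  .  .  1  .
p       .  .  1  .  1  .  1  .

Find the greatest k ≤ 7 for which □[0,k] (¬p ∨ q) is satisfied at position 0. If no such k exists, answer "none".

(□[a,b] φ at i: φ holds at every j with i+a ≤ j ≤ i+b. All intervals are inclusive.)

3

(¬p ∨ q) must hold from j=0 onward; find where it first fails.
  j=0: holds
  j=1: holds
  j=2: holds
  j=3: holds
  j=4: fails
Holds on [0,3], so largest k = 3.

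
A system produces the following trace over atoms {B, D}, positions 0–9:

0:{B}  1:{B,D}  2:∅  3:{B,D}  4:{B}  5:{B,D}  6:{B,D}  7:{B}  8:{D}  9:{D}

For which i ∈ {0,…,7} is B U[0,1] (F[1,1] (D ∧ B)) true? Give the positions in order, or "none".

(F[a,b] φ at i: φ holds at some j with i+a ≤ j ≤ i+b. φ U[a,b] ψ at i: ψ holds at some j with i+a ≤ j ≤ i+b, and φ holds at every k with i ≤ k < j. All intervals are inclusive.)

Evaluate at each i in [0,7]:
  i=0: ✓ (rhs at j=0)
  i=1: ✓ (rhs at j=2; lhs holds on [1,1])
  i=2: ✓ (rhs at j=2)
  i=3: ✓ (rhs at j=4; lhs holds on [3,3])
  i=4: ✓ (rhs at j=4)
  i=5: ✓ (rhs at j=5)
  i=6: ✗ (no rhs in [6,7])
  i=7: ✗ (no rhs in [7,8])

0, 1, 2, 3, 4, 5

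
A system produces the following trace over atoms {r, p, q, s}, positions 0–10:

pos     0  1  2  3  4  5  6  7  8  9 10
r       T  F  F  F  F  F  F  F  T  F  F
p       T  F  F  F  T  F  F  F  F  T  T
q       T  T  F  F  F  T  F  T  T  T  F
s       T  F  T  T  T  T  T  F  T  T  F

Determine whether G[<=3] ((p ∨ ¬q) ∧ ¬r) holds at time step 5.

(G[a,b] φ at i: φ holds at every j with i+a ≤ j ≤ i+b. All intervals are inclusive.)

Check ((p ∨ ¬q) ∧ ¬r) at every j in [5,8]:
  j=5: false
  j=6: true
  j=7: false
  j=8: false
Fails at j=5 → formula fails.

Does not hold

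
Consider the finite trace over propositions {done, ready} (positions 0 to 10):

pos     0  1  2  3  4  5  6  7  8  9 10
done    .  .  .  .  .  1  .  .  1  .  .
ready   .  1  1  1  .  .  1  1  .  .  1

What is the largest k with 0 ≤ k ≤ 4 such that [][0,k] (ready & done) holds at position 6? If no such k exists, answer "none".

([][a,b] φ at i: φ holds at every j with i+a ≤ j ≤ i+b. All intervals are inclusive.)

none

(ready & done) must hold from j=6 onward; find where it first fails.
  j=6: fails → no k works.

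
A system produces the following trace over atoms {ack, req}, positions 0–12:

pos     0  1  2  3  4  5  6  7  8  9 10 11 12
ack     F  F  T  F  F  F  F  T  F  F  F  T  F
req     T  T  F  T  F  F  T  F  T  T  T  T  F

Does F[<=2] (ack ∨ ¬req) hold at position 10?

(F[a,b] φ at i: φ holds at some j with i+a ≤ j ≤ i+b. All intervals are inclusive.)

Yes

Check (ack ∨ ¬req) at each j in [10,12]:
  j=10: false
  j=11: true
  j=12: true
Found at j=11 → formula holds.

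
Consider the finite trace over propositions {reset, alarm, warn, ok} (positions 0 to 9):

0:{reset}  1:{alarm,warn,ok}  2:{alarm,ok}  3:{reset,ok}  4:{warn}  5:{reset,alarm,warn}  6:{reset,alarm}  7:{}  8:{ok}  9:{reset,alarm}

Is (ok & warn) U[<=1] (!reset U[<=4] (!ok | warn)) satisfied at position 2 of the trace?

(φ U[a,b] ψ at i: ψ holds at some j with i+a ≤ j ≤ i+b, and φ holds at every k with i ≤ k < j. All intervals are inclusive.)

False

Need some j in [2,3] with (!reset U[<=4] (!ok | warn)), and (ok & warn) at every k in [2,j-1].
  j=2: (!reset U[<=4] (!ok | warn)) — fails.
  j=3: (!reset U[<=4] (!ok | warn)) — fails.
No j in the window works → until fails.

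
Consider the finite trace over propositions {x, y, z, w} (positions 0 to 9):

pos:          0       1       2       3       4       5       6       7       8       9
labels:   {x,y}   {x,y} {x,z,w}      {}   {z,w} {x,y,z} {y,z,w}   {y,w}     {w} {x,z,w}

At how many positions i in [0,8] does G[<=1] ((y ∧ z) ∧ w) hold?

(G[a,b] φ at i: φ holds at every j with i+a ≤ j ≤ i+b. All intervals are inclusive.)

0

Evaluate at each i in [0,8]:
  i=0: ✗ (fails at j=0)
  i=1: ✗ (fails at j=1)
  i=2: ✗ (fails at j=2)
  i=3: ✗ (fails at j=3)
  i=4: ✗ (fails at j=4)
  i=5: ✗ (fails at j=5)
  i=6: ✗ (fails at j=7)
  i=7: ✗ (fails at j=7)
  i=8: ✗ (fails at j=8)
Positions where it holds: {} → 0.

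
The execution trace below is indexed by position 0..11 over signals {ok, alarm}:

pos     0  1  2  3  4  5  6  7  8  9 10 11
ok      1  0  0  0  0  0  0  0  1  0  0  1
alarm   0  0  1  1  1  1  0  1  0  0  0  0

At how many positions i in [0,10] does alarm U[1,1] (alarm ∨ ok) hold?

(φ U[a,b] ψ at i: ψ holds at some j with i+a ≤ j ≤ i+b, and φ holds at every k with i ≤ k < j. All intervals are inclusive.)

4

Evaluate at each i in [0,10]:
  i=0: ✗ (no rhs in [1,1])
  i=1: ✗ (lhs fails at k=1 before rhs at j=2)
  i=2: ✓ (rhs at j=3; lhs holds on [2,2])
  i=3: ✓ (rhs at j=4; lhs holds on [3,3])
  i=4: ✓ (rhs at j=5; lhs holds on [4,4])
  i=5: ✗ (no rhs in [6,6])
  i=6: ✗ (lhs fails at k=6 before rhs at j=7)
  i=7: ✓ (rhs at j=8; lhs holds on [7,7])
  i=8: ✗ (no rhs in [9,9])
  i=9: ✗ (no rhs in [10,10])
  i=10: ✗ (lhs fails at k=10 before rhs at j=11)
Positions where it holds: {2, 3, 4, 7} → 4.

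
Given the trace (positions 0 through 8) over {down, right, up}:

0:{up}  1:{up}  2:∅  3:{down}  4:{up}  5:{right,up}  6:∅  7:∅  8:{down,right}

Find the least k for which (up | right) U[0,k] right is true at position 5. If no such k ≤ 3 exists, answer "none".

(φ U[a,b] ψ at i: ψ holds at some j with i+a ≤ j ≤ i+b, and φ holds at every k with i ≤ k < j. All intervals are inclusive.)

0

Need earliest j ≥ 5 with right, and (up | right) at every k in [5,j-1].
  j=5: rhs holds (empty prefix). k = 0.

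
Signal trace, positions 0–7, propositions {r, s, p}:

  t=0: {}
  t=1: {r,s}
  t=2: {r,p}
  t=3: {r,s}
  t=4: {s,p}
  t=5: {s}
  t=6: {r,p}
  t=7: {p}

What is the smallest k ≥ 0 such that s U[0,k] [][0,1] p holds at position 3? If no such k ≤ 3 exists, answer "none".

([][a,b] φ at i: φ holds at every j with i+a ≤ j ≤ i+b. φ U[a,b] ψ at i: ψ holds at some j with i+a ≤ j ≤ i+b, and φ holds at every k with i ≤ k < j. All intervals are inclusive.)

Need earliest j ≥ 3 with [][0,1] p, and s at every k in [3,j-1].
  j=3: rhs fails.
  j=4: rhs fails.
  j=5: rhs fails.
  j=6: rhs holds; lhs holds on [3,5]. k = 3.

3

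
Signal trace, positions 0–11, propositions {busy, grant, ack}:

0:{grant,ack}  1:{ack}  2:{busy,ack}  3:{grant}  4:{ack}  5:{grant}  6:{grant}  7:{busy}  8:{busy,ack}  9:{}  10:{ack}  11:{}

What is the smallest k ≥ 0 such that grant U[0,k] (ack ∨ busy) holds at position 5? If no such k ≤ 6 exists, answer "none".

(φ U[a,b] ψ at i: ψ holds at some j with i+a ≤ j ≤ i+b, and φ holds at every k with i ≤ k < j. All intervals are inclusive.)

Need earliest j ≥ 5 with (ack ∨ busy), and grant at every k in [5,j-1].
  j=5: rhs fails.
  j=6: rhs fails.
  j=7: rhs holds; lhs holds on [5,6]. k = 2.

2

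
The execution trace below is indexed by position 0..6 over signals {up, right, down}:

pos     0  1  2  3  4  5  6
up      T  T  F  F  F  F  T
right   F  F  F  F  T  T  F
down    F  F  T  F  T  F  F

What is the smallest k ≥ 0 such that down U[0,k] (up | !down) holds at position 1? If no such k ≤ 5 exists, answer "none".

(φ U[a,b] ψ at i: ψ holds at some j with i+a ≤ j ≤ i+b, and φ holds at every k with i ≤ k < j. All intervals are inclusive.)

0

Need earliest j ≥ 1 with (up | !down), and down at every k in [1,j-1].
  j=1: rhs holds (empty prefix). k = 0.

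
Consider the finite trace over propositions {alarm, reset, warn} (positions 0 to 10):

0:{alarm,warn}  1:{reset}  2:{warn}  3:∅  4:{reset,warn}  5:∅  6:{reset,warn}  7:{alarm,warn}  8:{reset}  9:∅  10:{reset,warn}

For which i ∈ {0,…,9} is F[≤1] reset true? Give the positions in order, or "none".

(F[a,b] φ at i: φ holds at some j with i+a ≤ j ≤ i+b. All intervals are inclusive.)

0, 1, 3, 4, 5, 6, 7, 8, 9

Evaluate at each i in [0,9]:
  i=0: ✓ (witness j=1)
  i=1: ✓ (witness j=1)
  i=2: ✗ (none in [2,3])
  i=3: ✓ (witness j=4)
  i=4: ✓ (witness j=4)
  i=5: ✓ (witness j=6)
  i=6: ✓ (witness j=6)
  i=7: ✓ (witness j=8)
  i=8: ✓ (witness j=8)
  i=9: ✓ (witness j=10)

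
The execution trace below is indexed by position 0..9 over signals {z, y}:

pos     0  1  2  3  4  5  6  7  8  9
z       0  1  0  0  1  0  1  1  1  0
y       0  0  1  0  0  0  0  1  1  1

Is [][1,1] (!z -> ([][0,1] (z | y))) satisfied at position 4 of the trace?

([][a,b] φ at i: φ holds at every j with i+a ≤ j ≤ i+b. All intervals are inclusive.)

False

Check (!z -> ([][0,1] (z | y))) at every j in [5,5]:
  j=5: antecedent true; consequent fails at 5 → ✗
Fails at j=5 → formula fails.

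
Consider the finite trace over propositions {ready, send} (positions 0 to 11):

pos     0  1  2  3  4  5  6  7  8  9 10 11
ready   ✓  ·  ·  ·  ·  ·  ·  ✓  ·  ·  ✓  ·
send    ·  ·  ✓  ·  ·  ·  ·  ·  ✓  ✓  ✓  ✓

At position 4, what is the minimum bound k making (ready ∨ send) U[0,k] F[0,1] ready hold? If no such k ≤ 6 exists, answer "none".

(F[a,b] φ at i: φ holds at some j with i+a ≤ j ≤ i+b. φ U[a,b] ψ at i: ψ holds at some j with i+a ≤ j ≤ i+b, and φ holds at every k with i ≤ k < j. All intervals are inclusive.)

none

Need earliest j ≥ 4 with F[0,1] ready, and (ready ∨ send) at every k in [4,j-1].
  j=4: rhs fails.
  j=5: rhs fails.
  j=6: rhs holds but lhs fails at k=4.
  j=7: rhs holds but lhs fails at k=4.
  j=8: rhs fails.
  j=9: rhs holds but lhs fails at k=4.
  j=10: rhs holds but lhs fails at k=4.
No witness within the range → none.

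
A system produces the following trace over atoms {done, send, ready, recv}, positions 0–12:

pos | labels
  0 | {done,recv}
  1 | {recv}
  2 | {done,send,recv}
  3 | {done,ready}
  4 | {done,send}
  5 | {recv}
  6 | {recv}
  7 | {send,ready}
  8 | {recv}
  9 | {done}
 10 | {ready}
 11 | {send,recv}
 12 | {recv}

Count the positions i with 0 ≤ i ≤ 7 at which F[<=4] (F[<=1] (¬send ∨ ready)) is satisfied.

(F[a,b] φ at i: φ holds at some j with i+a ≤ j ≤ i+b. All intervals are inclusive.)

Evaluate at each i in [0,7]:
  i=0: ✓ (witness j=0)
  i=1: ✓ (witness j=1)
  i=2: ✓ (witness j=2)
  i=3: ✓ (witness j=3)
  i=4: ✓ (witness j=4)
  i=5: ✓ (witness j=5)
  i=6: ✓ (witness j=6)
  i=7: ✓ (witness j=7)
Positions where it holds: {0, 1, 2, 3, 4, 5, 6, 7} → 8.

8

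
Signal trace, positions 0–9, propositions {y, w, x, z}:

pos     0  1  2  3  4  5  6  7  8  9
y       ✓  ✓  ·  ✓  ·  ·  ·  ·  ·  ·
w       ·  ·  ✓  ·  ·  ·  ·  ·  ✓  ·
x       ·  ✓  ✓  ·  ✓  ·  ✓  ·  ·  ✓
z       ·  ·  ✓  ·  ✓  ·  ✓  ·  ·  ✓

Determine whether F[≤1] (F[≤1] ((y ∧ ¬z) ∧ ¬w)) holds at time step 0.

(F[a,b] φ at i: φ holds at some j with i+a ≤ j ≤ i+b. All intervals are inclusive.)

Check F[≤1] ((y ∧ ¬z) ∧ ¬w) at each j in [0,1]:
  j=0: holds (witness at 0)
  j=1: holds (witness at 1)
Found at j=0 → formula holds.

True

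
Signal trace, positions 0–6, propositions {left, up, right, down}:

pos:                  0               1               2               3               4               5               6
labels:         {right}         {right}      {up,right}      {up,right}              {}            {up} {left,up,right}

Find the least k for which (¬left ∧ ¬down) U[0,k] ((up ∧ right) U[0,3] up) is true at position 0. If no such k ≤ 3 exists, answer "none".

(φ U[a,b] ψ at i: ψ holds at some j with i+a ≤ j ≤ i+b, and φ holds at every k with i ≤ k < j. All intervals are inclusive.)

2

Need earliest j ≥ 0 with ((up ∧ right) U[0,3] up), and (¬left ∧ ¬down) at every k in [0,j-1].
  j=0: rhs fails.
  j=1: rhs fails.
  j=2: rhs holds; lhs holds on [0,1]. k = 2.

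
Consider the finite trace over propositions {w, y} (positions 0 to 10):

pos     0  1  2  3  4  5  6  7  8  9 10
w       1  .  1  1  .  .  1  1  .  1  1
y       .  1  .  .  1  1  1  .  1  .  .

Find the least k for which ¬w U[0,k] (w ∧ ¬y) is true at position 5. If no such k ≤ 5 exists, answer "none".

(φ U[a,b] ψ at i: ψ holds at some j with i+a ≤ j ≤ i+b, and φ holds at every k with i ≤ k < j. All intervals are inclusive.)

none

Need earliest j ≥ 5 with (w ∧ ¬y), and ¬w at every k in [5,j-1].
  j=5: rhs fails.
  j=6: rhs fails.
  j=7: rhs holds but lhs fails at k=6.
  j=8: rhs fails.
  j=9: rhs holds but lhs fails at k=6.
  j=10: rhs holds but lhs fails at k=6.
No witness within the range → none.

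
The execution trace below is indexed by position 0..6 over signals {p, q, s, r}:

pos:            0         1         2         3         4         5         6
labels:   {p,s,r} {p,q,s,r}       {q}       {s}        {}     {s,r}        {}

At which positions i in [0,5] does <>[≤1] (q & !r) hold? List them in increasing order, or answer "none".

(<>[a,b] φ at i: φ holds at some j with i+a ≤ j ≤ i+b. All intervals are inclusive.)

1, 2

Evaluate at each i in [0,5]:
  i=0: ✗ (none in [0,1])
  i=1: ✓ (witness j=2)
  i=2: ✓ (witness j=2)
  i=3: ✗ (none in [3,4])
  i=4: ✗ (none in [4,5])
  i=5: ✗ (none in [5,6])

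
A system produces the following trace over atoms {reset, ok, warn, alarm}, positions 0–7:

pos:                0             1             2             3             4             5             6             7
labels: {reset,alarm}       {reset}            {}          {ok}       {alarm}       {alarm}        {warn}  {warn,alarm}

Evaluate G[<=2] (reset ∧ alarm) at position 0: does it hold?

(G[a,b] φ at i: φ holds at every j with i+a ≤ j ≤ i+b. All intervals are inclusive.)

Does not hold

Check (reset ∧ alarm) at every j in [0,2]:
  j=0: true
  j=1: false
  j=2: false
Fails at j=1 → formula fails.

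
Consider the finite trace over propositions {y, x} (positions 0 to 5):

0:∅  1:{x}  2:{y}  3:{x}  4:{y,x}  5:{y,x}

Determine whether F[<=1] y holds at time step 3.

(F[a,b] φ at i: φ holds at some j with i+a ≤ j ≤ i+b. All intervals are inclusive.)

Check y at each j in [3,4]:
  j=3: false
  j=4: true
Found at j=4 → formula holds.

True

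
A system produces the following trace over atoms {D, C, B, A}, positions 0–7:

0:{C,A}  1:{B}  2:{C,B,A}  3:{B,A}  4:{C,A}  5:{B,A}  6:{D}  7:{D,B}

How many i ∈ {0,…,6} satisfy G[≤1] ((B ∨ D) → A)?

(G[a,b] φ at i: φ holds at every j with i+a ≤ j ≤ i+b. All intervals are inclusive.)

Evaluate at each i in [0,6]:
  i=0: ✗ (fails at j=1)
  i=1: ✗ (fails at j=1)
  i=2: ✓ (all of [2,3])
  i=3: ✓ (all of [3,4])
  i=4: ✓ (all of [4,5])
  i=5: ✗ (fails at j=6)
  i=6: ✗ (fails at j=6)
Positions where it holds: {2, 3, 4} → 3.

3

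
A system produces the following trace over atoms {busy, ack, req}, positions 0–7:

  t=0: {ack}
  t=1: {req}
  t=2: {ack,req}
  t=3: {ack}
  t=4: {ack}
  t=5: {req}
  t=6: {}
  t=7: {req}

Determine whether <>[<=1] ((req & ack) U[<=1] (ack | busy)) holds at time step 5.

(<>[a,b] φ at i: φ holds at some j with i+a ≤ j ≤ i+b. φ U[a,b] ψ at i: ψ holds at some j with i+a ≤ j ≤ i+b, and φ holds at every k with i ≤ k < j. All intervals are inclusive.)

Does not hold

Check ((req & ack) U[<=1] (ack | busy)) at each j in [5,6]:
  j=5: fails
  j=6: fails
No position in the window satisfies it → formula fails.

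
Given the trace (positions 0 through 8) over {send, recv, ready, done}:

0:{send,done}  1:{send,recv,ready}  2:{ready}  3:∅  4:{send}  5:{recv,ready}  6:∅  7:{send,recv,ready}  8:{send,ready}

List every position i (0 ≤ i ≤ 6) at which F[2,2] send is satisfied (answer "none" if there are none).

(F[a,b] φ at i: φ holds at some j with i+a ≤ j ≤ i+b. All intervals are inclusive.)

2, 5, 6

Evaluate at each i in [0,6]:
  i=0: ✗ (none in [2,2])
  i=1: ✗ (none in [3,3])
  i=2: ✓ (witness j=4)
  i=3: ✗ (none in [5,5])
  i=4: ✗ (none in [6,6])
  i=5: ✓ (witness j=7)
  i=6: ✓ (witness j=8)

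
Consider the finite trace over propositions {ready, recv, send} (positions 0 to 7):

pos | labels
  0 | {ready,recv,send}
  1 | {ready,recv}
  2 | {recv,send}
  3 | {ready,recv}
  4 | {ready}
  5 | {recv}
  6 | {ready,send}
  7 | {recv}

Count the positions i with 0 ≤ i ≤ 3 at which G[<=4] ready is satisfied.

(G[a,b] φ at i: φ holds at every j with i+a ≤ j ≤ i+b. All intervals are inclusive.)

Evaluate at each i in [0,3]:
  i=0: ✗ (fails at j=2)
  i=1: ✗ (fails at j=2)
  i=2: ✗ (fails at j=2)
  i=3: ✗ (fails at j=5)
Positions where it holds: {} → 0.

0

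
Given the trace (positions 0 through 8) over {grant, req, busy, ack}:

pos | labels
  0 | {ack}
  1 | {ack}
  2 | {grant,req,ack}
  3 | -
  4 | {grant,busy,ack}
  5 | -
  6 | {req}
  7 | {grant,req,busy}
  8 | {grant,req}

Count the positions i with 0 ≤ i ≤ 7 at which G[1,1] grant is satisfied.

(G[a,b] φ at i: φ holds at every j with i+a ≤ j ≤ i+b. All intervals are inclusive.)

Evaluate at each i in [0,7]:
  i=0: ✗ (fails at j=1)
  i=1: ✓ (all of [2,2])
  i=2: ✗ (fails at j=3)
  i=3: ✓ (all of [4,4])
  i=4: ✗ (fails at j=5)
  i=5: ✗ (fails at j=6)
  i=6: ✓ (all of [7,7])
  i=7: ✓ (all of [8,8])
Positions where it holds: {1, 3, 6, 7} → 4.

4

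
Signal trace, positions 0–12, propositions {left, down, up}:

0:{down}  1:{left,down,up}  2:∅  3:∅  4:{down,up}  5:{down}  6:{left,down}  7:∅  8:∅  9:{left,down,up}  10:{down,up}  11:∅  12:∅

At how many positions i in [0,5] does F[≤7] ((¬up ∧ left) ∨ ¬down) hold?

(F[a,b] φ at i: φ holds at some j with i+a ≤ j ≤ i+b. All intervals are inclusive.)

6

Evaluate at each i in [0,5]:
  i=0: ✓ (witness j=2)
  i=1: ✓ (witness j=2)
  i=2: ✓ (witness j=2)
  i=3: ✓ (witness j=3)
  i=4: ✓ (witness j=6)
  i=5: ✓ (witness j=6)
Positions where it holds: {0, 1, 2, 3, 4, 5} → 6.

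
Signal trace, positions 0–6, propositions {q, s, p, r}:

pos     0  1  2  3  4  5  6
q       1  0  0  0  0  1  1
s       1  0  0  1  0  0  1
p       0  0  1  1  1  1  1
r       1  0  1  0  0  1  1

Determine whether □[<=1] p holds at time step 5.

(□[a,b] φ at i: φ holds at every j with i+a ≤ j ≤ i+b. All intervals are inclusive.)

Check p at every j in [5,6]:
  j=5: true
  j=6: true
All positions satisfy it → formula holds.

True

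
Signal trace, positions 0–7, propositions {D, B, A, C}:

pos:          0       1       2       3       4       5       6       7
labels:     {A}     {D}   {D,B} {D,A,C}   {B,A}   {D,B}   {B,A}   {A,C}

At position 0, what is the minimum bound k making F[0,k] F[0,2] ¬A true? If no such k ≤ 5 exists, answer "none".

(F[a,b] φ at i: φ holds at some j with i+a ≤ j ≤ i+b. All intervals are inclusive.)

0

Scan j = 0,1,… for F[0,2] ¬A:
  j=0: holds
First hit at j=0, so smallest k = 0-0 = 0.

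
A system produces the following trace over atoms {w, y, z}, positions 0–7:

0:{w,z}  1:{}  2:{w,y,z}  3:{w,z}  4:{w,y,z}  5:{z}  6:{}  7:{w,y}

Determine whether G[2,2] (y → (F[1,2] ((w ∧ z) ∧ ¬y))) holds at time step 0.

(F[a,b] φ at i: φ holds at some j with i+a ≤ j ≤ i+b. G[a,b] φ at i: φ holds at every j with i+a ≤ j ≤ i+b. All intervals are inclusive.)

Check (y → (F[1,2] ((w ∧ z) ∧ ¬y))) at every j in [2,2]:
  j=2: antecedent true; consequent holds (witness at 3) → ✓
All positions satisfy it → formula holds.

Yes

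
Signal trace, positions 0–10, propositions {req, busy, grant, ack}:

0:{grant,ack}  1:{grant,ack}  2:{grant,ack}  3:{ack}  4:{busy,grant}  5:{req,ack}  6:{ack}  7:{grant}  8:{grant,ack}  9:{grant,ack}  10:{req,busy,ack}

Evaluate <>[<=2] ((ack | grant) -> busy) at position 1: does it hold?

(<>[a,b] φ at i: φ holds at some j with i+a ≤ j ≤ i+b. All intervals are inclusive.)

Check ((ack | grant) -> busy) at each j in [1,3]:
  j=1: false
  j=2: false
  j=3: false
No position in the window satisfies it → formula fails.

False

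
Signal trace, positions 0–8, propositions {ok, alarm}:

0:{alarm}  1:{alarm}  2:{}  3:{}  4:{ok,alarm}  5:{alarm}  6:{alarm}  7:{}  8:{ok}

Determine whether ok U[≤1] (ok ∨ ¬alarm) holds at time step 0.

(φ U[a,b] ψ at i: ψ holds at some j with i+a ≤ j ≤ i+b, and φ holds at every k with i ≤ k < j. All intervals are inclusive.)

False

Need some j in [0,1] with (ok ∨ ¬alarm), and ok at every k in [0,j-1].
  j=0: (ok ∨ ¬alarm) false.
  j=1: (ok ∨ ¬alarm) false.
No j in the window works → until fails.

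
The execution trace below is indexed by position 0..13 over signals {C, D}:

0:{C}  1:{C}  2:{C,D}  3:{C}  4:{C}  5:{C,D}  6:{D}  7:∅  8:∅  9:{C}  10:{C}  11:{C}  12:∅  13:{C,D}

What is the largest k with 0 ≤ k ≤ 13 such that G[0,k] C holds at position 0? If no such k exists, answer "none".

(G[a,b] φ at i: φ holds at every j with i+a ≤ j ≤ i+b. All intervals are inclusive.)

5

C must hold from j=0 onward; find where it first fails.
  j=0: holds
  j=1: holds
  j=2: holds
  j=3: holds
  j=4: holds
  j=5: holds
  j=6: fails
Holds on [0,5], so largest k = 5.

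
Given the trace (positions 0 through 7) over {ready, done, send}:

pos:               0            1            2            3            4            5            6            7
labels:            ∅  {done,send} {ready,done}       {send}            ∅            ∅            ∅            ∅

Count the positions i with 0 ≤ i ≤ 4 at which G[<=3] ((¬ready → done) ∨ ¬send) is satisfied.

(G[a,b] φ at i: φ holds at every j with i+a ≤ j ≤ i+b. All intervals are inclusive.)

1

Evaluate at each i in [0,4]:
  i=0: ✗ (fails at j=3)
  i=1: ✗ (fails at j=3)
  i=2: ✗ (fails at j=3)
  i=3: ✗ (fails at j=3)
  i=4: ✓ (all of [4,7])
Positions where it holds: {4} → 1.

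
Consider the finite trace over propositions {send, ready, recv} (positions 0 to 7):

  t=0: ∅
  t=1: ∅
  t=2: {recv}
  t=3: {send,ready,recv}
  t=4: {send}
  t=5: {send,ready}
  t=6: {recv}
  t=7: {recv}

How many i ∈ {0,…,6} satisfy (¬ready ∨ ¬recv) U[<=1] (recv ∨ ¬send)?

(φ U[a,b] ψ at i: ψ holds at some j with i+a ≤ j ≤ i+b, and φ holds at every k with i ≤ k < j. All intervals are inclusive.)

Evaluate at each i in [0,6]:
  i=0: ✓ (rhs at j=0)
  i=1: ✓ (rhs at j=1)
  i=2: ✓ (rhs at j=2)
  i=3: ✓ (rhs at j=3)
  i=4: ✗ (no rhs in [4,5])
  i=5: ✓ (rhs at j=6; lhs holds on [5,5])
  i=6: ✓ (rhs at j=6)
Positions where it holds: {0, 1, 2, 3, 5, 6} → 6.

6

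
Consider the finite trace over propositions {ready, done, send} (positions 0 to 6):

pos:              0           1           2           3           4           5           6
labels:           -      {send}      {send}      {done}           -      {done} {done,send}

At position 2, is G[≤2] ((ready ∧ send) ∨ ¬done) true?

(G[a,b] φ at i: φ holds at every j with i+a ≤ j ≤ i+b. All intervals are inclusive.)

Check ((ready ∧ send) ∨ ¬done) at every j in [2,4]:
  j=2: true
  j=3: false
  j=4: true
Fails at j=3 → formula fails.

Does not hold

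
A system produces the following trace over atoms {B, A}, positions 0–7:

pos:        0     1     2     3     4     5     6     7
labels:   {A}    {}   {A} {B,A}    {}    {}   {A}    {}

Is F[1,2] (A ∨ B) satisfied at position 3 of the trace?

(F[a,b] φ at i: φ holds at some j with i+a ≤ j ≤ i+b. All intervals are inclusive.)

Check (A ∨ B) at each j in [4,5]:
  j=4: false
  j=5: false
No position in the window satisfies it → formula fails.

No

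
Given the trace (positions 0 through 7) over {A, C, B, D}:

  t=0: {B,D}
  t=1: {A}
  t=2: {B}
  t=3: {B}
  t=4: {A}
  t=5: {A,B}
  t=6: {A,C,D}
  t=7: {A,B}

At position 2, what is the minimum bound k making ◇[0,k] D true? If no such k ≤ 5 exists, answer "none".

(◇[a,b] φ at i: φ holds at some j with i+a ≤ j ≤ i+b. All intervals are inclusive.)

Scan j = 2,3,… for D:
  j=2: fails
  j=3: fails
  j=4: fails
  j=5: fails
  j=6: holds
First hit at j=6, so smallest k = 6-2 = 4.

4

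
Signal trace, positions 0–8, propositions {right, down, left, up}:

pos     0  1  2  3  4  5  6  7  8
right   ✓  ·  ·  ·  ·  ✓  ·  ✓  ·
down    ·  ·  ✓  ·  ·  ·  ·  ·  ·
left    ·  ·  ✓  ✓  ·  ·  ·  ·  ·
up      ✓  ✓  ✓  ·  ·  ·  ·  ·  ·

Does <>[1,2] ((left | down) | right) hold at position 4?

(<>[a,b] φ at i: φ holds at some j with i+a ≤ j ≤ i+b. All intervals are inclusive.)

Holds

Check ((left | down) | right) at each j in [5,6]:
  j=5: true
  j=6: false
Found at j=5 → formula holds.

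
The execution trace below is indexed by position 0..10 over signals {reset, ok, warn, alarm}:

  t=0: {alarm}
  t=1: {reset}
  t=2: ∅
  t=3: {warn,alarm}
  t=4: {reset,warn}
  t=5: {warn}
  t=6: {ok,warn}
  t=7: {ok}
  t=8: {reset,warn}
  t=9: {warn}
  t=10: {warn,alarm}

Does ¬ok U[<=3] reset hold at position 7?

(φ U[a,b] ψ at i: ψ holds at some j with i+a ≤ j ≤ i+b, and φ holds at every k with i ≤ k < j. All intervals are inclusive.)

No

Need some j in [7,10] with reset, and ¬ok at every k in [7,j-1].
  j=7: reset false.
  j=8: reset holds, but ¬ok fails at k=7 → not this j.
  j=9: reset false.
  j=10: reset false.
No j in the window works → until fails.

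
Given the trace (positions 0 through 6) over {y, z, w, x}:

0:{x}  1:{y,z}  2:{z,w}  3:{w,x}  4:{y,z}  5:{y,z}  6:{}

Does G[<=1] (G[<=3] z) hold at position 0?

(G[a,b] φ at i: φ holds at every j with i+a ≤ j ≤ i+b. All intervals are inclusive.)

Check G[<=3] z at every j in [0,1]:
  j=0: fails at 0
  j=1: fails at 3
Fails at j=0 → formula fails.

No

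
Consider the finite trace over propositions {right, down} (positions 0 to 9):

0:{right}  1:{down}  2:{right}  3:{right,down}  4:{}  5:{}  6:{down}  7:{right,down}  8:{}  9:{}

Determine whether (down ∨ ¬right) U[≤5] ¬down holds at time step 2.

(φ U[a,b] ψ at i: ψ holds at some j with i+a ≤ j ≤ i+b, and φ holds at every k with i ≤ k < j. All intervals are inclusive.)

Holds

Need some j in [2,7] with ¬down, and (down ∨ ¬right) at every k in [2,j-1].
  j=2: ¬down holds; no prefix to check → satisfied.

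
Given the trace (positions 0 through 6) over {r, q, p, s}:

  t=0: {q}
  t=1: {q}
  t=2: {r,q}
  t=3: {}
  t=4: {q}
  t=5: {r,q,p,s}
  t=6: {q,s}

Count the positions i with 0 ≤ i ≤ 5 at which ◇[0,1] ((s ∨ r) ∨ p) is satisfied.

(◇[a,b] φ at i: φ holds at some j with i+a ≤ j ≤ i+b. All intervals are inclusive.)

Evaluate at each i in [0,5]:
  i=0: ✗ (none in [0,1])
  i=1: ✓ (witness j=2)
  i=2: ✓ (witness j=2)
  i=3: ✗ (none in [3,4])
  i=4: ✓ (witness j=5)
  i=5: ✓ (witness j=5)
Positions where it holds: {1, 2, 4, 5} → 4.

4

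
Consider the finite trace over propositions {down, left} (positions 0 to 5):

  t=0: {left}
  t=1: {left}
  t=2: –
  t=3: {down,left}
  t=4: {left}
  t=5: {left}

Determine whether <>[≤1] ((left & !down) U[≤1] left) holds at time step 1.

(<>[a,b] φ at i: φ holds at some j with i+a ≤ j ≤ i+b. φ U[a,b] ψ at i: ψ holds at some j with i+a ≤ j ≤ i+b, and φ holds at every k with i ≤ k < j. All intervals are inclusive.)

Check ((left & !down) U[≤1] left) at each j in [1,2]:
  j=1: holds
  j=2: fails
Found at j=1 → formula holds.

Holds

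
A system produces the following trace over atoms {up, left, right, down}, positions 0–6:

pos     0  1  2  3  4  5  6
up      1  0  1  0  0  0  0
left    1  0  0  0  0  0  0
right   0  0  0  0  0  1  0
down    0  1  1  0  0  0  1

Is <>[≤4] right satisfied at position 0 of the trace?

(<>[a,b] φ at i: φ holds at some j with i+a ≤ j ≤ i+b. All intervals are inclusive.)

No

Check right at each j in [0,4]:
  j=0: false
  j=1: false
  j=2: false
  j=3: false
  j=4: false
No position in the window satisfies it → formula fails.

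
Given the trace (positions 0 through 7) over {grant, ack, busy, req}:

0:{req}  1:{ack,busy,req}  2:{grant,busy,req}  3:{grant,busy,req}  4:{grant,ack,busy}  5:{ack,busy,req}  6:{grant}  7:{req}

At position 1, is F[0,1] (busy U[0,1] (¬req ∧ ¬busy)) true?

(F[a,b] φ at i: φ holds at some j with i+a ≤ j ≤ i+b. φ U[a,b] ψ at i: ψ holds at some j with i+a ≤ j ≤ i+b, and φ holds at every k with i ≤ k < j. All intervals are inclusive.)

Does not hold

Check (busy U[0,1] (¬req ∧ ¬busy)) at each j in [1,2]:
  j=1: fails
  j=2: fails
No position in the window satisfies it → formula fails.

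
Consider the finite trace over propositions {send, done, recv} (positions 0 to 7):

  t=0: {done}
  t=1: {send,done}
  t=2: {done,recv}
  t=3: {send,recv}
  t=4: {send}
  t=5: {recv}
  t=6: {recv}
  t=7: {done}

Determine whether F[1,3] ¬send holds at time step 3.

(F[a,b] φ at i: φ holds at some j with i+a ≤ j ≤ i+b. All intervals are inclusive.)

Check ¬send at each j in [4,6]:
  j=4: false
  j=5: true
  j=6: true
Found at j=5 → formula holds.

Yes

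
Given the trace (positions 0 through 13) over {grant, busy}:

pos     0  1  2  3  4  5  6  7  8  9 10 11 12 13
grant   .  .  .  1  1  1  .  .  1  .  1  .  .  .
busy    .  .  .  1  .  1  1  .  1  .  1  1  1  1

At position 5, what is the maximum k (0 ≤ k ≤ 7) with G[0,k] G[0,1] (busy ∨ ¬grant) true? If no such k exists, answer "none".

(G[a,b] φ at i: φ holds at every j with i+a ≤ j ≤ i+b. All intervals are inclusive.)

7

G[0,1] (busy ∨ ¬grant) must hold from j=5 onward; find where it first fails.
  j=5: holds
  j=6: holds
  j=7: holds
  j=8: holds
  j=9: holds
  j=10: holds
  j=11: holds
  j=12: holds
Holds through j=12; largest k = 7.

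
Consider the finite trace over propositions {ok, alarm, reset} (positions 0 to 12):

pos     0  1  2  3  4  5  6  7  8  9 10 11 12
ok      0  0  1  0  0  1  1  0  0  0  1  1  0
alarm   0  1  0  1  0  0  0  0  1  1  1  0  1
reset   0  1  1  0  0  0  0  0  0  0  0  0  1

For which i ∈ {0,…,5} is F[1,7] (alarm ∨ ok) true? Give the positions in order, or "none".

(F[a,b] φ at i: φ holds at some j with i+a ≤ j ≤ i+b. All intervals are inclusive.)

Evaluate at each i in [0,5]:
  i=0: ✓ (witness j=1)
  i=1: ✓ (witness j=2)
  i=2: ✓ (witness j=3)
  i=3: ✓ (witness j=5)
  i=4: ✓ (witness j=5)
  i=5: ✓ (witness j=6)

0, 1, 2, 3, 4, 5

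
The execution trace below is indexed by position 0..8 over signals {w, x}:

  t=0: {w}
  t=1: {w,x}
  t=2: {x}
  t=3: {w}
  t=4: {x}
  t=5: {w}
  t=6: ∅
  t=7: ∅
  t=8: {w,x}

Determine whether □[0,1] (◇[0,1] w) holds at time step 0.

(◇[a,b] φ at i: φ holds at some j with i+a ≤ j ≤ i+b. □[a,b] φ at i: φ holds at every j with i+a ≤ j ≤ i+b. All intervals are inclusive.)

True

Check ◇[0,1] w at every j in [0,1]:
  j=0: holds (witness at 0)
  j=1: holds (witness at 1)
All positions satisfy it → formula holds.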